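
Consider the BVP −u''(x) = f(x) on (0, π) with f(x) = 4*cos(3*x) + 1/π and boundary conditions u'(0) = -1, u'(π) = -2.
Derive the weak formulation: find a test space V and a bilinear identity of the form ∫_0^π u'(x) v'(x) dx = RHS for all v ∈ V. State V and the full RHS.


V = H^1(0, π) (v unrestricted at boundary; u is determined up to an additive constant); weak form: ∫_0^π u'v' dx = ∫_0^π (4*cos(3*x) + 1/π) v dx − 2·v(π) + v(0) for all v ∈ V.

Multiply both sides by a test function v and integrate from 0 to π:
  ∫_0^π −u''(x) v(x) dx = ∫_0^π f(x) v(x) dx.
Integrate the LHS by parts once:
  ∫_0^π −u'' v dx = −[u'(x) v(x)]_0^π + ∫_0^π u'(x) v'(x) dx.
Thus ∫_0^π u'(x) v'(x) dx = ∫_0^π f(x) v(x) dx + [u'(x) v(x)]_0^π.
Choose V so that boundary terms are either known or forced to vanish.
u has inhomogeneous Neumann u'(0) = -1, u'(π) = -2. [u' v]_0^π = (-2)·v(π) − (-1)·v(0) = − 2·v(π) + v(0). Take V = H^1(0, π); boundary term becomes part of RHS.
Weak formulation: find u (satisfying any essential BC) such that ∫_0^π u'(x) v'(x) dx = ∫_0^π f v dx − 2·v(π) + v(0) for all v ∈ V (Neumann data are natural BCs: they enter the RHS as boundary terms).
Substituting f(x) = 4*cos(3*x) + 1/π, the right-hand side is ∫_0^π (4*cos(3*x) + 1/π) v dx − 2·v(π) + v(0).
Compatibility check (pure Neumann): taking v ≡ 1 ∈ V gives 0 = ∫_0^π f dx + (-2) − (-1), i.e. ∫_0^π f dx must equal u'(0) − u'(π) = 1. Indeed ∫_0^π (4*cos(3*x) + 1/π) dx = 1, so the data are compatible. The solution is then unique only up to an additive constant (fix it e.g. by requiring ∫_0^π u dx = 0).


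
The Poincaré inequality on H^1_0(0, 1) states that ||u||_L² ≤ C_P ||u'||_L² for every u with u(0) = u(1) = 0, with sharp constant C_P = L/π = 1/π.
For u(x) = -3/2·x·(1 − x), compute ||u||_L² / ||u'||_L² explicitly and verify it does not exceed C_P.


||u||_L² / ||u'||_L² = sqrt(10)/10 < C_P = 1/π.

u(x) = -3/2·x·(1 − x), so u'(x) = 3*x - 3/2.
u(x) = -3/2·x·(1 − x) vanishes at x = 0 and x = 1, so u ∈ H^1_0(0, 1). Differentiate via the product rule and integrate the resulting polynomials term by term.
  ∫_0^1 u² dx = ∫_0^1 (9*x^4/4 - 9*x^3/2 + 9*x^2/4) dx. Term by term:
    ∫_0^1 9*x^4/4 dx = 9/20;  ∫_0^1 -9*x^3/2 dx = -9/8;  ∫_0^1 9*x^2/4 dx = 3/4.
  Sum: 9/20 − 9/8 + 3/4 = 3/40.
  ∫_0^1 (u')² dx = ∫_0^1 (9*x^2 - 9*x + 9/4) dx. Term by term:
    ∫_0^1 9*x^2 dx = 3;  ∫_0^1 -9*x dx = -9/2;  ∫_0^1 9/4 dx = 9/4.
  Sum: 3 − 9/2 + 9/4 = 3/4.
∫_0^1 u² dx = 3/40, so ||u||_L² = sqrt(30)/20.
∫_0^1 (u')² dx = 3/4, so ||u'||_L² = sqrt(3)/2.
Ratio ||u||_L² / ||u'||_L² = sqrt(10)/10.
Sharp Poincaré constant on H^1_0(0, 1) is C_P = L/π = 1/π, achieved by sin(π·x).
A polynomial bump cannot attain the sharp Poincaré constant (only the first sine eigenfunction does), so the ratio is strictly less than C_P, consistent with ||u||_L² ≤ C_P ||u'||_L².


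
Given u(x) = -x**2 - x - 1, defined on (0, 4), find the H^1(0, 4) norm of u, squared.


||u||_{H^1}^2 = 8072/15

The H^1 norm (squared) on an interval (0, L) is
  ||u||_{H^1}^2 = ∫_0^L u(x)^2 dx + ∫_0^L u'(x)^2 dx.
Compute u'(x) = -2*x - 1.
Then u(x)^2 = x**4 + 2*x**3 + 3*x**2 + 2*x + 1 and u'(x)^2 = 4*x**2 + 4*x + 1.
Integrate each monomial from 0 to 4 using ∫_0^4 c·x^n dx = c·4^(n+1)/(n+1):
  ∫_0^4 u(x)^2 dx = ∫_0^4 (x^4 + 2*x^3 + 3*x^2 + 2*x + 1) dx. Term by term:
    ∫_0^4 x^4 dx = 1024/5;  ∫_0^4 2*x^3 dx = 128;  ∫_0^4 3*x^2 dx = 64;
    ∫_0^4 2*x dx = 16;  ∫_0^4 1 dx = 4.
  Sum: 1024/5 + 128 + 64 + 16 + 4 = 2084/5.
  ∫_0^4 u'(x)^2 dx = ∫_0^4 (4*x^2 + 4*x + 1) dx. Term by term:
    ∫_0^4 4*x^2 dx = 256/3;  ∫_0^4 4*x dx = 32;  ∫_0^4 1 dx = 4.
  Sum: 256/3 + 32 + 4 = 364/3.
Adding: ||u||_{H^1}^2 = 2084/5 + 364/3 = 8072/15.


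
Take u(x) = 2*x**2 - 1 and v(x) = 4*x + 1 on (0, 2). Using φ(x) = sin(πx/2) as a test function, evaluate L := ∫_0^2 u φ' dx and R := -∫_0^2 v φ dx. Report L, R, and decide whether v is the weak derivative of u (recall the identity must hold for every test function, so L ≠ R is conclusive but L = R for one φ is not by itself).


LHS = -16/π, RHS = -20/π. No, v is not the weak derivative of u.

u(x) = 2*x**2 - 1, classical derivative u'(x) = 4*x.
φ(x) = sin(πx/2), so φ'(x) = π*cos(π*x/2)/2.
Note φ(0) = φ(2) = 0, so the boundary term u·φ vanishes.
LHS = ∫_0^2 u(x) φ'(x) dx = ∫_0^2 (π*x^2*cos(π*x/2) - π*cos(π*x/2)/2) dx. Term by term:
  ∫_0^2 -π*cos(π*x/2)/2 dx = 0;  ∫_0^2 π*x^2*cos(π*x/2) dx = -16/π.
Sum: 0 − 16/π = -16/π.
So LHS = -16/π.
∫_0^2 v(x) φ(x) dx = ∫_0^2 (4*x*sin(π*x/2) + sin(π*x/2)) dx. Term by term:
  ∫_0^2 4*x*sin(π*x/2) dx = 16/π;  ∫_0^2 sin(π*x/2) dx = 4/π.
Sum: 16/π + 4/π = 20/π.
So RHS = -∫_0^2 v(x) φ(x) dx = -20/π.
LHS − RHS = 4/π ≠ 0, so the identity fails.
(For a valid weak derivative the identity must hold for EVERY test function, in particular this one. The failure shows v is NOT the weak derivative of u.)
Correct weak derivative would be u'(x) = 4*x.


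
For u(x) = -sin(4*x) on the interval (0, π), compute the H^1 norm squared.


||u||_{H^1(0,π)}^2 = 17*π/2

u'(x) = -4*cos(4*x).
Expand u² and (u')² and integrate term by term on (0, π), using: for integers n ≥ 1, ∫_0^π sin²(nx) dx = ∫_0^π cos²(nx) dx = π/2; for n ≠ n', ∫_0^π sin(nx)sin(n'x) dx = ∫_0^π cos(nx)cos(n'x) dx = 0; and by product-to-sum, ∫_0^π sin(nx)cos(n'x) dx = ½∫_0^π [sin((n+n')x) + sin((n−n')x)] dx, which is 0 when n+n' is even and 2n/(n²−n'²) when n+n' is odd (it need not vanish on (0, π)).
  u² squared terms: (-1)²·∫sin(4x)² dx = 1·π/2 = π/2.
  So ∫_0^π u² dx = π/2.
  (u')² squared terms: (-4)²·∫cos(4x)² dx = 16·π/2 = 8*π.
  So ∫_0^π (u')² dx = 8*π.
||u||_{H^1}^2 = (π/2) + (8*π) = 17*π/2.


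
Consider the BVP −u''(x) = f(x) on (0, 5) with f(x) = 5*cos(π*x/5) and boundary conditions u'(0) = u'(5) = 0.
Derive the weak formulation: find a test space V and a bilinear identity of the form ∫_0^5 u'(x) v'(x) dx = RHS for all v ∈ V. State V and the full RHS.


V = H^1(0, 5) (no boundary constraint on v; u is determined up to an additive constant); weak form: ∫_0^5 u'v' dx = ∫_0^5 (5*cos(π*x/5)) v dx for all v ∈ V.

Multiply both sides by a test function v and integrate from 0 to 5:
  ∫_0^5 −u''(x) v(x) dx = ∫_0^5 f(x) v(x) dx.
Integrate the LHS by parts once:
  ∫_0^5 −u'' v dx = −[u'(x) v(x)]_0^5 + ∫_0^5 u'(x) v'(x) dx.
Thus ∫_0^5 u'(x) v'(x) dx = ∫_0^5 f(x) v(x) dx + [u'(x) v(x)]_0^5.
Choose V so that boundary terms are either known or forced to vanish.
u has homogeneous Neumann: u'(0) = u'(5) = 0. So [u' v]_0^5 = 0·v(5) − 0·v(0) = 0 for any v; take V = H^1(0, 5).
Weak formulation: find u (satisfying any essential BC) such that ∫_0^5 u'(x) v'(x) dx = ∫_0^5 f v dx for all v ∈ V (homogeneous Neumann, so boundary terms vanish).
Substituting f(x) = 5*cos(π*x/5), the right-hand side is ∫_0^5 (5*cos(π*x/5)) v dx.
Compatibility check (pure Neumann): taking v ≡ 1 ∈ V gives 0 = ∫_0^5 f dx + (0) − (0), i.e. ∫_0^5 f dx must equal u'(0) − u'(5) = 0. Indeed ∫_0^5 (5*cos(π*x/5)) dx = 0, so the data are compatible. The solution is then unique only up to an additive constant (fix it e.g. by requiring ∫_0^5 u dx = 0).


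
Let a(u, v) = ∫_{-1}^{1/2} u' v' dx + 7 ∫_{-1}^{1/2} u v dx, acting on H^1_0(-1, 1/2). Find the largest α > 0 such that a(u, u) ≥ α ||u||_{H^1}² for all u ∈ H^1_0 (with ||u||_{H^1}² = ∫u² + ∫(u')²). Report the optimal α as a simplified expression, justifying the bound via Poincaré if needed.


α = 1

Coercivity of a(·,·) on H^1_0(-1, 1/2) means a(u, u) ≥ α ||u||_{H^1}² for every u ∈ H^1_0.
The interval has length L = 3/2, and Poincaré/coercivity depend only on L. Here a(u, u) = ∫(u')² + (7)·∫u².
Here c = 7 ≥ 1, so a(u,u) = ∫(u')² + c∫u² ≥ ∫(u')² + ∫u² = ||u||_{H^1}², i.e. α = 1 works. No larger α is possible: a(u,u) ≥ α||u||_{H^1}² means (1−α)∫(u')² ≥ (α−c)∫u², and for the modes u_n = sin(nπ(x−x₀)/L) (x₀ the left endpoint) one has ∫u_n²/∫(u_n')² = (L/(nπ))² → 0, so a(u_n,u_n)/||u_n||_{H^1}² → 1. Hence the optimal constant is α = 1.
Therefore α = 1.


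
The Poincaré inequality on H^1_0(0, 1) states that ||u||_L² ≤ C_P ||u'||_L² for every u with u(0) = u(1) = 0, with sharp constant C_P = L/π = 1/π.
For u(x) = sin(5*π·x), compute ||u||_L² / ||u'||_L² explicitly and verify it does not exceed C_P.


||u||_L² / ||u'||_L² = 1/(5*π) < C_P = 1/π.

u(x) = sin(5*π·x), so u'(x) = 5*π*cos(5*π*x).
Writing u(x) = A·sin(kπx/L) with A = 1 and k = 5, use ∫_0^L sin²(kπx/L) dx = L/2 and ∫_0^L cos²(kπx/L) dx = L/2.
u² = 1·sin²(5*π·x) and (u')² = 25*π^2·cos²(5*π·x), and each of sin², cos² integrates to L/2 = 1/2 over (0, 1).
∫_0^1 u² dx = 1/2, so ||u||_L² = sqrt(2)/2.
∫_0^1 (u')² dx = 25*π^2/2, so ||u'||_L² = 5*sqrt(2)*π/2.
Ratio ||u||_L² / ||u'||_L² = 1/(5*π).
Sharp Poincaré constant on H^1_0(0, 1) is C_P = L/π = 1/π, achieved by sin(π·x).
This is the k = 5 harmonic; the ratio L/(kπ) is strictly less than C_P = L/π, consistent with the sharp inequality ||u||_L² ≤ C_P ||u'||_L².


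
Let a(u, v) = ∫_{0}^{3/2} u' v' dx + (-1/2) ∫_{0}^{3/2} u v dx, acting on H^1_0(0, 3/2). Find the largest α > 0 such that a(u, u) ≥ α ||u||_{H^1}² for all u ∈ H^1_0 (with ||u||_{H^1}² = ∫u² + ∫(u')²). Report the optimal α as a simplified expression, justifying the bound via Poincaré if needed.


α = (-9 + 8*π^2)/(2*(9 + 4*π^2))

Coercivity of a(·,·) on H^1_0(0, 3/2) means a(u, u) ≥ α ||u||_{H^1}² for every u ∈ H^1_0.
The interval has length L = 3/2, and Poincaré/coercivity depend only on L. Here a(u, u) = ∫(u')² + (-1/2)·∫u².
Here c = -1/2 < 0 with |c| < (π/L)² = 4*π^2/9, so coercivity still holds. The condition a(u,u) ≥ α||u||_{H^1}² reads (1−α)∫(u')² ≥ (α−c)∫u². Any admissible α is ≤ 1 (rapidly oscillating u have ∫u²/∫(u')² → 0), and α = 1 would force 0 ≥ (1−c)∫u², impossible since c < 1; so 1−α > 0. By the sharp Poincaré inequality on H^1_0 of an interval of length L, ∫(u')² ≥ (π/L)²∫u² with equality for the first sine mode sin(π(x−x₀)/L) (x₀ the left endpoint), so the inequality holds for all u iff (1−α)(π/L)² ≥ α − c, i.e. α ≤ ((π/L)² + c)/((π/L)² + 1) = (1 + c(L/π)²)/(1 + (L/π)²). (Direct route, valid since c ≤ 0: Poincaré gives c∫u² ≥ c(L/π)²∫(u')², so a(u,u) ≥ (1 + c(L/π)²)∫(u')², while ||u||_{H^1}² ≤ (1 + (L/π)²)∫(u')²; dividing yields the same α.) With (π/L)² = 4*π^2/9 and c = -1/2, the largest admissible constant is α = ((π/L)² + c)/((π/L)² + 1).
Simplifying, α = (-9 + 8*π^2)/(2*(9 + 4*π^2)).


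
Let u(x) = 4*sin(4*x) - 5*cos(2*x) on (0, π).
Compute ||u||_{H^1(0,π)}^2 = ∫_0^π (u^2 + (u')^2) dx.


||u||_{H^1(0,π)}^2 = 397*π/2

u'(x) = 10*sin(2*x) + 16*cos(4*x).
Expand u² and (u')² and integrate term by term on (0, π), using: for integers n ≥ 1, ∫_0^π sin²(nx) dx = ∫_0^π cos²(nx) dx = π/2; for n ≠ n', ∫_0^π sin(nx)sin(n'x) dx = ∫_0^π cos(nx)cos(n'x) dx = 0; and by product-to-sum, ∫_0^π sin(nx)cos(n'x) dx = ½∫_0^π [sin((n+n')x) + sin((n−n')x)] dx, which is 0 when n+n' is even and 2n/(n²−n'²) when n+n' is odd (it need not vanish on (0, π)).
  u² squared terms: (-5)²·∫cos(2x)² dx = 25·π/2 = 25*π/2;  (4)²·∫sin(4x)² dx = 16·π/2 = 8*π.
  u² cross terms: 2·(-5)·(4)·∫cos(2x)·sin(4x) dx = -40·(0) = 0.
  So ∫_0^π u² dx = 25*π/2 + 8*π + 0 = 41*π/2.
  (u')² squared terms: (10)²·∫sin(2x)² dx = 100·π/2 = 50*π;  (16)²·∫cos(4x)² dx = 256·π/2 = 128*π.
  (u')² cross terms: 2·(10)·(16)·∫sin(2x)·cos(4x) dx = 320·(0) = 0.
  So ∫_0^π (u')² dx = 50*π + 128*π + 0 = 178*π.
||u||_{H^1}^2 = (41*π/2) + (178*π) = 397*π/2.


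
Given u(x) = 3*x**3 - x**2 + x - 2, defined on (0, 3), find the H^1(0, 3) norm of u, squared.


||u||_{H^1}^2 = 389841/70

The H^1 norm (squared) on an interval (0, L) is
  ||u||_{H^1}^2 = ∫_0^L u(x)^2 dx + ∫_0^L u'(x)^2 dx.
Compute u'(x) = 9*x**2 - 2*x + 1.
Then u(x)^2 = 9*x**6 - 6*x**5 + 7*x**4 - 14*x**3 + 5*x**2 - 4*x + 4 and u'(x)^2 = 81*x**4 - 36*x**3 + 22*x**2 - 4*x + 1.
Integrate each monomial from 0 to 3 using ∫_0^3 c·x^n dx = c·3^(n+1)/(n+1):
  ∫_0^3 u(x)^2 dx = ∫_0^3 (9*x^6 - 6*x^5 + 7*x^4 - 14*x^3 + 5*x^2 - 4*x + 4) dx. Term by term:
    ∫_0^3 9*x^6 dx = 19683/7;  ∫_0^3 -6*x^5 dx = -729;  ∫_0^3 7*x^4 dx = 1701/5;
    ∫_0^3 -14*x^3 dx = -567/2;  ∫_0^3 5*x^2 dx = 45;  ∫_0^3 -4*x dx = -18;
    ∫_0^3 4 dx = 12.
  Sum: 19683/7 − 729 + 1701/5 − 567/2 + 45 − 18 + 12 = 152499/70.
  ∫_0^3 u'(x)^2 dx = ∫_0^3 (81*x^4 - 36*x^3 + 22*x^2 - 4*x + 1) dx. Term by term:
    ∫_0^3 81*x^4 dx = 19683/5;  ∫_0^3 -36*x^3 dx = -729;  ∫_0^3 22*x^2 dx = 198;
    ∫_0^3 -4*x dx = -18;  ∫_0^3 1 dx = 3.
  Sum: 19683/5 − 729 + 198 − 18 + 3 = 16953/5.
Adding: ||u||_{H^1}^2 = 152499/70 + 16953/5 = 389841/70.


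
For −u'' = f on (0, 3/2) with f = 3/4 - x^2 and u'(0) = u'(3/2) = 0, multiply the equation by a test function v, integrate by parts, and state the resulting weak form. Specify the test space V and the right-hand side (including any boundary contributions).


V = H^1(0, 3/2) (no boundary constraint on v; u is determined up to an additive constant); weak form: ∫_0^3/2 u'v' dx = ∫_0^3/2 (3/4 - x^2) v dx for all v ∈ V.

Multiply both sides by a test function v and integrate from 0 to 3/2:
  ∫_0^3/2 −u''(x) v(x) dx = ∫_0^3/2 f(x) v(x) dx.
Integrate the LHS by parts once:
  ∫_0^3/2 −u'' v dx = −[u'(x) v(x)]_0^3/2 + ∫_0^3/2 u'(x) v'(x) dx.
Thus ∫_0^3/2 u'(x) v'(x) dx = ∫_0^3/2 f(x) v(x) dx + [u'(x) v(x)]_0^3/2.
Choose V so that boundary terms are either known or forced to vanish.
u has homogeneous Neumann: u'(0) = u'(3/2) = 0. So [u' v]_0^3/2 = 0·v(3/2) − 0·v(0) = 0 for any v; take V = H^1(0, 3/2).
Weak formulation: find u (satisfying any essential BC) such that ∫_0^3/2 u'(x) v'(x) dx = ∫_0^3/2 f v dx for all v ∈ V (homogeneous Neumann, so boundary terms vanish).
Substituting f(x) = 3/4 - x^2, the right-hand side is ∫_0^3/2 (3/4 - x^2) v dx.
Compatibility check (pure Neumann): taking v ≡ 1 ∈ V gives 0 = ∫_0^3/2 f dx + (0) − (0), i.e. ∫_0^3/2 f dx must equal u'(0) − u'(3/2) = 0. Indeed ∫_0^3/2 (3/4 - x^2) dx = 0, so the data are compatible. The solution is then unique only up to an additive constant (fix it e.g. by requiring ∫_0^3/2 u dx = 0).


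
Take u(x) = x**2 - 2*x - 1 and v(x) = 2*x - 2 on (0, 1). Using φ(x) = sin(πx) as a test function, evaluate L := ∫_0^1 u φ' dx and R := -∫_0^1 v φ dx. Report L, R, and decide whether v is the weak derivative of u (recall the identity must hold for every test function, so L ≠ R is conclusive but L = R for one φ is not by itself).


LHS = 2/π, RHS = 2/π. Yes, v = u' weakly.

u(x) = x**2 - 2*x - 1, classical derivative u'(x) = 2*x - 2.
φ(x) = sin(πx), so φ'(x) = π*cos(π*x).
Note φ(0) = φ(1) = 0, so the boundary term u·φ vanishes.
LHS = ∫_0^1 u(x) φ'(x) dx = ∫_0^1 (π*x^2*cos(π*x) - 2*π*x*cos(π*x) - π*cos(π*x)) dx. Term by term:
  ∫_0^1 -π*cos(π*x) dx = 0;  ∫_0^1 π*x^2*cos(π*x) dx = -2/π;  ∫_0^1 -2*π*x*cos(π*x) dx = 4/π.
Sum: 0 − 2/π + 4/π = 2/π.
So LHS = 2/π.
∫_0^1 v(x) φ(x) dx = ∫_0^1 (2*x*sin(π*x) - 2*sin(π*x)) dx. Term by term:
  ∫_0^1 -2*sin(π*x) dx = -4/π;  ∫_0^1 2*x*sin(π*x) dx = 2/π.
Sum: -4/π + 2/π = -2/π.
So RHS = -∫_0^1 v(x) φ(x) dx = 2/π.
LHS = RHS, so the identity holds for this test φ.
Moreover u is smooth here and v(x) = u'(x) = 2*x - 2 pointwise, so the identity holds for every test function. Hence v is the weak derivative of u.


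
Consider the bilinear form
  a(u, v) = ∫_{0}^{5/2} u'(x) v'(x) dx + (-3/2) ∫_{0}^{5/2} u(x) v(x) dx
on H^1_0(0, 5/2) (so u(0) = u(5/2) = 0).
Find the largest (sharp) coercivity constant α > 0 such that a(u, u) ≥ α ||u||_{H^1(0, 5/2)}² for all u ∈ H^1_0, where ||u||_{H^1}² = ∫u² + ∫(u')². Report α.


α = (-75 + 8*π^2)/(2*(25 + 4*π^2))

Coercivity of a(·,·) on H^1_0(0, 5/2) means a(u, u) ≥ α ||u||_{H^1}² for every u ∈ H^1_0.
The interval has length L = 5/2, and Poincaré/coercivity depend only on L. Here a(u, u) = ∫(u')² + (-3/2)·∫u².
Here c = -3/2 < 0 with |c| < (π/L)² = 4*π^2/25, so coercivity still holds. The condition a(u,u) ≥ α||u||_{H^1}² reads (1−α)∫(u')² ≥ (α−c)∫u². Any admissible α is ≤ 1 (rapidly oscillating u have ∫u²/∫(u')² → 0), and α = 1 would force 0 ≥ (1−c)∫u², impossible since c < 1; so 1−α > 0. By the sharp Poincaré inequality on H^1_0 of an interval of length L, ∫(u')² ≥ (π/L)²∫u² with equality for the first sine mode sin(π(x−x₀)/L) (x₀ the left endpoint), so the inequality holds for all u iff (1−α)(π/L)² ≥ α − c, i.e. α ≤ ((π/L)² + c)/((π/L)² + 1) = (1 + c(L/π)²)/(1 + (L/π)²). (Direct route, valid since c ≤ 0: Poincaré gives c∫u² ≥ c(L/π)²∫(u')², so a(u,u) ≥ (1 + c(L/π)²)∫(u')², while ||u||_{H^1}² ≤ (1 + (L/π)²)∫(u')²; dividing yields the same α.) With (π/L)² = 4*π^2/25 and c = -3/2, the largest admissible constant is α = ((π/L)² + c)/((π/L)² + 1).
Simplifying, α = (-75 + 8*π^2)/(2*(25 + 4*π^2)).


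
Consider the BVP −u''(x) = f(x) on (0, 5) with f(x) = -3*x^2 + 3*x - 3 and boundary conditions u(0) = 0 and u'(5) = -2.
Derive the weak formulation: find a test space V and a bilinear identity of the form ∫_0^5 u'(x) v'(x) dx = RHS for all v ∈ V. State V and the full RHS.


V = {v ∈ H^1(0, 5) : v(0) = 0} (test functions vanish at x = 0 where u is specified); weak form: ∫_0^5 u'v' dx = ∫_0^5 (-3*x^2 + 3*x - 3) v dx − 2·v(5) for all v ∈ V.

Multiply both sides by a test function v and integrate from 0 to 5:
  ∫_0^5 −u''(x) v(x) dx = ∫_0^5 f(x) v(x) dx.
Integrate the LHS by parts once:
  ∫_0^5 −u'' v dx = −[u'(x) v(x)]_0^5 + ∫_0^5 u'(x) v'(x) dx.
Thus ∫_0^5 u'(x) v'(x) dx = ∫_0^5 f(x) v(x) dx + [u'(x) v(x)]_0^5.
Choose V so that boundary terms are either known or forced to vanish.
Mixed BC: u(0) = 0 (Dirichlet) and u'(5) = -2 (Neumann). Define V = {v ∈ H^1(0, 5) : v(0) = 0}. Then [u' v]_0^5 = u'(5)·v(5) − u'(0)·0 = − 2·v(5).
Weak formulation: find u (satisfying any essential BC) such that ∫_0^5 u'(x) v'(x) dx = ∫_0^5 f v dx − 2·v(5) for all v ∈ V (Dirichlet at 0 absorbed into V; Neumann datum at x = 5 contributes the boundary term).
Substituting f(x) = -3*x^2 + 3*x - 3, the right-hand side is ∫_0^5 (-3*x^2 + 3*x - 3) v dx − 2·v(5).


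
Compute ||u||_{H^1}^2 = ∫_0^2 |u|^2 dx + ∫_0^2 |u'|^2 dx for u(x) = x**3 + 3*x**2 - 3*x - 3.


||u||_{H^1}^2 = 8088/35

The H^1 norm (squared) on an interval (0, L) is
  ||u||_{H^1}^2 = ∫_0^L u(x)^2 dx + ∫_0^L u'(x)^2 dx.
Compute u'(x) = 3*x**2 + 6*x - 3.
Then u(x)^2 = x**6 + 6*x**5 + 3*x**4 - 24*x**3 - 9*x**2 + 18*x + 9 and u'(x)^2 = 9*x**4 + 36*x**3 + 18*x**2 - 36*x + 9.
Integrate each monomial from 0 to 2 using ∫_0^2 c·x^n dx = c·2^(n+1)/(n+1):
  ∫_0^2 u(x)^2 dx = ∫_0^2 (x^6 + 6*x^5 + 3*x^4 - 24*x^3 - 9*x^2 + 18*x + 9) dx. Term by term:
    ∫_0^2 x^6 dx = 128/7;  ∫_0^2 6*x^5 dx = 64;  ∫_0^2 3*x^4 dx = 96/5;
    ∫_0^2 -24*x^3 dx = -96;  ∫_0^2 -9*x^2 dx = -24;  ∫_0^2 18*x dx = 36;
    ∫_0^2 9 dx = 18.
  Sum: 128/7 + 64 + 96/5 − 96 − 24 + 36 + 18 = 1242/35.
  ∫_0^2 u'(x)^2 dx = ∫_0^2 (9*x^4 + 36*x^3 + 18*x^2 - 36*x + 9) dx. Term by term:
    ∫_0^2 9*x^4 dx = 288/5;  ∫_0^2 36*x^3 dx = 144;  ∫_0^2 18*x^2 dx = 48;
    ∫_0^2 -36*x dx = -72;  ∫_0^2 9 dx = 18.
  Sum: 288/5 + 144 + 48 − 72 + 18 = 978/5.
Adding: ||u||_{H^1}^2 = 1242/35 + 978/5 = 8088/35.


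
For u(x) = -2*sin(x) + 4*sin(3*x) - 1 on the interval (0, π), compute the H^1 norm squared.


||u||_{H^1(0,π)}^2 = 8/3 + 85*π

u'(x) = -2*cos(x) + 12*cos(3*x).
Expand u² and (u')² and integrate term by term on (0, π), using: for integers n ≥ 1, ∫_0^π sin²(nx) dx = ∫_0^π cos²(nx) dx = π/2; for n ≠ n', ∫_0^π sin(nx)sin(n'x) dx = ∫_0^π cos(nx)cos(n'x) dx = 0; and by product-to-sum, ∫_0^π sin(nx)cos(n'x) dx = ½∫_0^π [sin((n+n')x) + sin((n−n')x)] dx, which is 0 when n+n' is even and 2n/(n²−n'²) when n+n' is odd (it need not vanish on (0, π)). For the constant mode: ∫_0^π 1 dx = π, ∫_0^π cos(nx) dx = 0, ∫_0^π sin(nx) dx = (1−(−1)^n)/n.
  u² squared terms: (-1)²·∫1 dx = 1·π = π;  (-2)²·∫sin(x)² dx = 4·π/2 = 2*π;  (4)²·∫sin(3x)² dx = 16·π/2 = 8*π.
  u² cross terms: 2·(-1)·(-2)·∫1·sin(x) dx = 4·(2) = 8;  2·(-1)·(4)·∫1·sin(3x) dx = -8·(2/3) = -16/3;  2·(-2)·(4)·∫sin(x)·sin(3x) dx = -16·(0) = 0.
  So ∫_0^π u² dx = π + 2*π + 8*π + 8 − 16/3 + 0 = 8/3 + 11*π.
  (u')² squared terms: (-2)²·∫cos(x)² dx = 4·π/2 = 2*π;  (12)²·∫cos(3x)² dx = 144·π/2 = 72*π.
  (u')² cross terms: 2·(-2)·(12)·∫cos(x)·cos(3x) dx = -48·(0) = 0.
  So ∫_0^π (u')² dx = 2*π + 72*π + 0 = 74*π.
||u||_{H^1}^2 = (8/3 + 11*π) + (74*π) = 8/3 + 85*π.


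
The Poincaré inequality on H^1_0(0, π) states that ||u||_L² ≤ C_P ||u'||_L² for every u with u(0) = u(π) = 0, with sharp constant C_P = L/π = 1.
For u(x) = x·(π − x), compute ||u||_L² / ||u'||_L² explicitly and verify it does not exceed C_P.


||u||_L² / ||u'||_L² = sqrt(10)*π/10 < C_P = 1.

u(x) = x·(π − x), so u'(x) = π - 2*x.
u(x) = x·(π − x) vanishes at x = 0 and x = π, so u ∈ H^1_0(0, π). Differentiate via the product rule and integrate the resulting polynomials term by term.
  ∫_0^π u² dx = ∫_0^π (x^4 - 2*π*x^3 + π^2*x^2) dx. Term by term:
    ∫_0^π x^4 dx = π^5/5;  ∫_0^π -2*π*x^3 dx = -π^5/2;  ∫_0^π π^2*x^2 dx = π^5/3.
  Sum: π^5/5 − π^5/2 + π^5/3 = π^5/30.
  ∫_0^π (u')² dx = ∫_0^π (4*x^2 - 4*π*x + π^2) dx. Term by term:
    ∫_0^π 4*x^2 dx = 4*π^3/3;  ∫_0^π -4*π*x dx = -2*π^3;  ∫_0^π π^2 dx = π^3.
  Sum: 4*π^3/3 − 2*π^3 + π^3 = π^3/3.
∫_0^π u² dx = π^5/30, so ||u||_L² = sqrt(30)*π^(5/2)/30.
∫_0^π (u')² dx = π^3/3, so ||u'||_L² = sqrt(3)*π^(3/2)/3.
Ratio ||u||_L² / ||u'||_L² = sqrt(10)*π/10.
Sharp Poincaré constant on H^1_0(0, π) is C_P = L/π = 1, achieved by sin(x).
A polynomial bump cannot attain the sharp Poincaré constant (only the first sine eigenfunction does), so the ratio is strictly less than C_P, consistent with ||u||_L² ≤ C_P ||u'||_L².


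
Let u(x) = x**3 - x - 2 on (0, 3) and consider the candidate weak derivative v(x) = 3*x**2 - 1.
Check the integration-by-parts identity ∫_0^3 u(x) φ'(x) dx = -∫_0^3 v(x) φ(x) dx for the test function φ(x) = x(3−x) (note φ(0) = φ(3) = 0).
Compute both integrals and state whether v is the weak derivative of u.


LHS = -639/20, RHS = -639/20. Yes, v = u' weakly.

u(x) = x**3 - x - 2, classical derivative u'(x) = 3*x**2 - 1.
φ(x) = x(3−x), so φ'(x) = 3 - 2*x.
Note φ(0) = φ(3) = 0, so the boundary term u·φ vanishes.
LHS = ∫_0^3 u(x) φ'(x) dx = ∫_0^3 (-2*x^4 + 3*x^3 + 2*x^2 + x - 6) dx. Term by term:
  ∫_0^3 -2*x^4 dx = -486/5;  ∫_0^3 3*x^3 dx = 243/4;  ∫_0^3 2*x^2 dx = 18;
  ∫_0^3 x dx = 9/2;  ∫_0^3 -6 dx = -18.
Sum: -486/5 + 243/4 + 18 + 9/2 − 18 = -639/20.
So LHS = -639/20.
∫_0^3 v(x) φ(x) dx = ∫_0^3 (-3*x^4 + 9*x^3 + x^2 - 3*x) dx. Term by term:
  ∫_0^3 -3*x^4 dx = -729/5;  ∫_0^3 9*x^3 dx = 729/4;  ∫_0^3 x^2 dx = 9;
  ∫_0^3 -3*x dx = -27/2.
Sum: -729/5 + 729/4 + 9 − 27/2 = 639/20.
So RHS = -∫_0^3 v(x) φ(x) dx = -639/20.
LHS = RHS, so the identity holds for this test φ.
Moreover u is smooth here and v(x) = u'(x) = 3*x**2 - 1 pointwise, so the identity holds for every test function. Hence v is the weak derivative of u.


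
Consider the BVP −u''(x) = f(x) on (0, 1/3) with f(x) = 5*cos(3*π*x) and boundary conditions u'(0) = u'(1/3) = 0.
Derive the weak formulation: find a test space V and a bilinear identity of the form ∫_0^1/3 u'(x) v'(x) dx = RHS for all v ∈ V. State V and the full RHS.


V = H^1(0, 1/3) (no boundary constraint on v; u is determined up to an additive constant); weak form: ∫_0^1/3 u'v' dx = ∫_0^1/3 (5*cos(3*π*x)) v dx for all v ∈ V.

Multiply both sides by a test function v and integrate from 0 to 1/3:
  ∫_0^1/3 −u''(x) v(x) dx = ∫_0^1/3 f(x) v(x) dx.
Integrate the LHS by parts once:
  ∫_0^1/3 −u'' v dx = −[u'(x) v(x)]_0^1/3 + ∫_0^1/3 u'(x) v'(x) dx.
Thus ∫_0^1/3 u'(x) v'(x) dx = ∫_0^1/3 f(x) v(x) dx + [u'(x) v(x)]_0^1/3.
Choose V so that boundary terms are either known or forced to vanish.
u has homogeneous Neumann: u'(0) = u'(1/3) = 0. So [u' v]_0^1/3 = 0·v(1/3) − 0·v(0) = 0 for any v; take V = H^1(0, 1/3).
Weak formulation: find u (satisfying any essential BC) such that ∫_0^1/3 u'(x) v'(x) dx = ∫_0^1/3 f v dx for all v ∈ V (homogeneous Neumann, so boundary terms vanish).
Substituting f(x) = 5*cos(3*π*x), the right-hand side is ∫_0^1/3 (5*cos(3*π*x)) v dx.
Compatibility check (pure Neumann): taking v ≡ 1 ∈ V gives 0 = ∫_0^1/3 f dx + (0) − (0), i.e. ∫_0^1/3 f dx must equal u'(0) − u'(1/3) = 0. Indeed ∫_0^1/3 (5*cos(3*π*x)) dx = 0, so the data are compatible. The solution is then unique only up to an additive constant (fix it e.g. by requiring ∫_0^1/3 u dx = 0).


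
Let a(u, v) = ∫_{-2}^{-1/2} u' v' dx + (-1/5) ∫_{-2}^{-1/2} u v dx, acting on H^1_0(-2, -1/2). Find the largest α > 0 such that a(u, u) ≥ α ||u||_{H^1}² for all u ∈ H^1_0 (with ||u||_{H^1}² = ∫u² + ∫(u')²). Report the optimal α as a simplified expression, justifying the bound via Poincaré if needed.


α = (-9 + 20*π^2)/(5*(9 + 4*π^2))

Coercivity of a(·,·) on H^1_0(-2, -1/2) means a(u, u) ≥ α ||u||_{H^1}² for every u ∈ H^1_0.
The interval has length L = 3/2, and Poincaré/coercivity depend only on L. Here a(u, u) = ∫(u')² + (-1/5)·∫u².
Here c = -1/5 < 0 with |c| < (π/L)² = 4*π^2/9, so coercivity still holds. The condition a(u,u) ≥ α||u||_{H^1}² reads (1−α)∫(u')² ≥ (α−c)∫u². Any admissible α is ≤ 1 (rapidly oscillating u have ∫u²/∫(u')² → 0), and α = 1 would force 0 ≥ (1−c)∫u², impossible since c < 1; so 1−α > 0. By the sharp Poincaré inequality on H^1_0 of an interval of length L, ∫(u')² ≥ (π/L)²∫u² with equality for the first sine mode sin(π(x−x₀)/L) (x₀ the left endpoint), so the inequality holds for all u iff (1−α)(π/L)² ≥ α − c, i.e. α ≤ ((π/L)² + c)/((π/L)² + 1) = (1 + c(L/π)²)/(1 + (L/π)²). (Direct route, valid since c ≤ 0: Poincaré gives c∫u² ≥ c(L/π)²∫(u')², so a(u,u) ≥ (1 + c(L/π)²)∫(u')², while ||u||_{H^1}² ≤ (1 + (L/π)²)∫(u')²; dividing yields the same α.) With (π/L)² = 4*π^2/9 and c = -1/5, the largest admissible constant is α = ((π/L)² + c)/((π/L)² + 1).
Simplifying, α = (-9 + 20*π^2)/(5*(9 + 4*π^2)).


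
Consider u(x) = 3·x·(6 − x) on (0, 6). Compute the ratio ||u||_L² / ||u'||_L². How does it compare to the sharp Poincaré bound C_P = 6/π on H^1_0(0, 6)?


||u||_L² / ||u'||_L² = 3*sqrt(10)/5 < C_P = 6/π.

u(x) = 3·x·(6 − x), so u'(x) = 18 - 6*x.
u(x) = 3·x·(6 − x) vanishes at x = 0 and x = 6, so u ∈ H^1_0(0, 6). Differentiate via the product rule and integrate the resulting polynomials term by term.
  ∫_0^6 u² dx = ∫_0^6 (9*x^4 - 108*x^3 + 324*x^2) dx. Term by term:
    ∫_0^6 9*x^4 dx = 69984/5;  ∫_0^6 -108*x^3 dx = -34992;  ∫_0^6 324*x^2 dx = 23328.
  Sum: 69984/5 − 34992 + 23328 = 11664/5.
  ∫_0^6 (u')² dx = ∫_0^6 (36*x^2 - 216*x + 324) dx. Term by term:
    ∫_0^6 36*x^2 dx = 2592;  ∫_0^6 -216*x dx = -3888;  ∫_0^6 324 dx = 1944.
  Sum: 2592 − 3888 + 1944 = 648.
∫_0^6 u² dx = 11664/5, so ||u||_L² = 108*sqrt(5)/5.
∫_0^6 (u')² dx = 648, so ||u'||_L² = 18*sqrt(2).
Ratio ||u||_L² / ||u'||_L² = 3*sqrt(10)/5.
Sharp Poincaré constant on H^1_0(0, 6) is C_P = L/π = 6/π, achieved by sin(π/6·x).
A polynomial bump cannot attain the sharp Poincaré constant (only the first sine eigenfunction does), so the ratio is strictly less than C_P, consistent with ||u||_L² ≤ C_P ||u'||_L².


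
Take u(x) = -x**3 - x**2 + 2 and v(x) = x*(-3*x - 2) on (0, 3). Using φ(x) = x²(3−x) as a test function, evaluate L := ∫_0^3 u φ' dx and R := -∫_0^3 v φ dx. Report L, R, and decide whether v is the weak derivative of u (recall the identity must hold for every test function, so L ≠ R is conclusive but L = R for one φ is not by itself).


LHS = 486/5, RHS = 486/5. Yes, v = u' weakly.

u(x) = -x**3 - x**2 + 2, classical derivative u'(x) = -3*x**2 - 2*x.
φ(x) = x²(3−x), so φ'(x) = 3*x*(2 - x).
Note φ(0) = φ(3) = 0, so the boundary term u·φ vanishes.
LHS = ∫_0^3 u(x) φ'(x) dx = ∫_0^3 (3*x^5 - 3*x^4 - 6*x^3 - 6*x^2 + 12*x) dx. Term by term:
  ∫_0^3 3*x^5 dx = 729/2;  ∫_0^3 -3*x^4 dx = -729/5;  ∫_0^3 -6*x^3 dx = -243/2;
  ∫_0^3 -6*x^2 dx = -54;  ∫_0^3 12*x dx = 54.
Sum: 729/2 − 729/5 − 243/2 − 54 + 54 = 486/5.
So LHS = 486/5.
∫_0^3 v(x) φ(x) dx = ∫_0^3 (3*x^5 - 7*x^4 - 6*x^3) dx. Term by term:
  ∫_0^3 3*x^5 dx = 729/2;  ∫_0^3 -7*x^4 dx = -1701/5;  ∫_0^3 -6*x^3 dx = -243/2.
Sum: 729/2 − 1701/5 − 243/2 = -486/5.
So RHS = -∫_0^3 v(x) φ(x) dx = 486/5.
LHS = RHS, so the identity holds for this test φ.
Moreover u is smooth here and v(x) = u'(x) = -3*x**2 - 2*x pointwise, so the identity holds for every test function. Hence v is the weak derivative of u.


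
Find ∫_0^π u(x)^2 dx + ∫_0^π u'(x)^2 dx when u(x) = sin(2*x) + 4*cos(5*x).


||u||_{H^1(0,π)}^2 = -832/21 + 421*π/2

u'(x) = -20*sin(5*x) + 2*cos(2*x).
Expand u² and (u')² and integrate term by term on (0, π), using: for integers n ≥ 1, ∫_0^π sin²(nx) dx = ∫_0^π cos²(nx) dx = π/2; for n ≠ n', ∫_0^π sin(nx)sin(n'x) dx = ∫_0^π cos(nx)cos(n'x) dx = 0; and by product-to-sum, ∫_0^π sin(nx)cos(n'x) dx = ½∫_0^π [sin((n+n')x) + sin((n−n')x)] dx, which is 0 when n+n' is even and 2n/(n²−n'²) when n+n' is odd (it need not vanish on (0, π)).
  u² squared terms: (4)²·∫cos(5x)² dx = 16·π/2 = 8*π;  (1)²·∫sin(2x)² dx = 1·π/2 = π/2.
  u² cross terms: 2·(4)·(1)·∫cos(5x)·sin(2x) dx = 8·(-4/21) = -32/21.
  So ∫_0^π u² dx = 8*π + π/2 − 32/21 = -32/21 + 17*π/2.
  (u')² squared terms: (-20)²·∫sin(5x)² dx = 400·π/2 = 200*π;  (2)²·∫cos(2x)² dx = 4·π/2 = 2*π.
  (u')² cross terms: 2·(-20)·(2)·∫sin(5x)·cos(2x) dx = -80·(10/21) = -800/21.
  So ∫_0^π (u')² dx = 200*π + 2*π − 800/21 = -800/21 + 202*π.
||u||_{H^1}^2 = (-32/21 + 17*π/2) + (-800/21 + 202*π) = -832/21 + 421*π/2.


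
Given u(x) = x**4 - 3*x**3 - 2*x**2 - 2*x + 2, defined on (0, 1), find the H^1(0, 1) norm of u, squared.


||u||_{H^1}^2 = 8369/180

The H^1 norm (squared) on an interval (0, L) is
  ||u||_{H^1}^2 = ∫_0^L u(x)^2 dx + ∫_0^L u'(x)^2 dx.
Compute u'(x) = 4*x**3 - 9*x**2 - 4*x - 2.
Then u(x)^2 = x**8 - 6*x**7 + 5*x**6 + 8*x**5 + 20*x**4 - 4*x**3 - 4*x**2 - 8*x + 4 and u'(x)^2 = 16*x**6 - 72*x**5 + 49*x**4 + 56*x**3 + 52*x**2 + 16*x + 4.
Integrate each monomial from 0 to 1 using ∫_0^1 c·x^n dx = c·1^(n+1)/(n+1):
  ∫_0^1 u(x)^2 dx = ∫_0^1 (x^8 - 6*x^7 + 5*x^6 + 8*x^5 + 20*x^4 - 4*x^3 - 4*x^2 - 8*x + 4) dx. Term by term:
    ∫_0^1 x^8 dx = 1/9;  ∫_0^1 -6*x^7 dx = -3/4;  ∫_0^1 5*x^6 dx = 5/7;
    ∫_0^1 8*x^5 dx = 4/3;  ∫_0^1 20*x^4 dx = 4;  ∫_0^1 -4*x^3 dx = -1;
    ∫_0^1 -4*x^2 dx = -4/3;  ∫_0^1 -8*x dx = -4;  ∫_0^1 4 dx = 4.
  Sum: 1/9 − 3/4 + 5/7 + 4/3 + 4 − 1 − 4/3 − 4 + 4 = 775/252.
  ∫_0^1 u'(x)^2 dx = ∫_0^1 (16*x^6 - 72*x^5 + 49*x^4 + 56*x^3 + 52*x^2 + 16*x + 4) dx. Term by term:
    ∫_0^1 16*x^6 dx = 16/7;  ∫_0^1 -72*x^5 dx = -12;  ∫_0^1 49*x^4 dx = 49/5;
    ∫_0^1 56*x^3 dx = 14;  ∫_0^1 52*x^2 dx = 52/3;  ∫_0^1 16*x dx = 8;
    ∫_0^1 4 dx = 4.
  Sum: 16/7 − 12 + 49/5 + 14 + 52/3 + 8 + 4 = 4559/105.
Adding: ||u||_{H^1}^2 = 775/252 + 4559/105 = 8369/180.


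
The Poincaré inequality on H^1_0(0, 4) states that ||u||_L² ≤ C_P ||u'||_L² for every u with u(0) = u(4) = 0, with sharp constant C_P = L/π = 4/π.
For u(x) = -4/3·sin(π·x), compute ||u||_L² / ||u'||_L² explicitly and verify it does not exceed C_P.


||u||_L² / ||u'||_L² = 1/π < C_P = 4/π.

u(x) = -4/3·sin(π·x), so u'(x) = -4*π*cos(π*x)/3.
Writing u(x) = A·sin(kπx/L) with A = -4/3 and k = 4, use ∫_0^L sin²(kπx/L) dx = L/2 and ∫_0^L cos²(kπx/L) dx = L/2.
u² = 16/9·sin²(π·x) and (u')² = 16*π^2/9·cos²(π·x), and each of sin², cos² integrates to L/2 = 2 over (0, 4).
∫_0^4 u² dx = 32/9, so ||u||_L² = 4*sqrt(2)/3.
∫_0^4 (u')² dx = 32*π^2/9, so ||u'||_L² = 4*sqrt(2)*π/3.
Ratio ||u||_L² / ||u'||_L² = 1/π.
Sharp Poincaré constant on H^1_0(0, 4) is C_P = L/π = 4/π, achieved by sin(π/4·x).
This is the k = 4 harmonic; the ratio L/(kπ) is strictly less than C_P = L/π, consistent with the sharp inequality ||u||_L² ≤ C_P ||u'||_L².


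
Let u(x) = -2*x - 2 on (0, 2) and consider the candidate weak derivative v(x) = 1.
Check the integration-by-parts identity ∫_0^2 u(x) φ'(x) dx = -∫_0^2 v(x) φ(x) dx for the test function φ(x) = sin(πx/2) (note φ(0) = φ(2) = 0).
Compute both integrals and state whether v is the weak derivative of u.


LHS = 8/π, RHS = -4/π. No, v is not the weak derivative of u.

u(x) = -2*x - 2, classical derivative u'(x) = -2.
φ(x) = sin(πx/2), so φ'(x) = π*cos(π*x/2)/2.
Note φ(0) = φ(2) = 0, so the boundary term u·φ vanishes.
LHS = ∫_0^2 u(x) φ'(x) dx = ∫_0^2 (-π*x*cos(π*x/2) - π*cos(π*x/2)) dx. Term by term:
  ∫_0^2 -π*cos(π*x/2) dx = 0;  ∫_0^2 -π*x*cos(π*x/2) dx = 8/π.
Sum: 0 + 8/π = 8/π.
So LHS = 8/π.
∫_0^2 v(x) φ(x) dx = ∫_0^2 (sin(π*x/2)) dx. Term by term:
  ∫_0^2 sin(π*x/2) dx = 4/π.
So RHS = -∫_0^2 v(x) φ(x) dx = -4/π.
LHS − RHS = 12/π ≠ 0, so the identity fails.
(For a valid weak derivative the identity must hold for EVERY test function, in particular this one. The failure shows v is NOT the weak derivative of u.)
Correct weak derivative would be u'(x) = -2.


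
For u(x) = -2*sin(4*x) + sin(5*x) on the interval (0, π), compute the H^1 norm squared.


||u||_{H^1(0,π)}^2 = 47*π

u'(x) = -8*cos(4*x) + 5*cos(5*x).
Expand u² and (u')² and integrate term by term on (0, π), using: for integers n ≥ 1, ∫_0^π sin²(nx) dx = ∫_0^π cos²(nx) dx = π/2; for n ≠ n', ∫_0^π sin(nx)sin(n'x) dx = ∫_0^π cos(nx)cos(n'x) dx = 0; and by product-to-sum, ∫_0^π sin(nx)cos(n'x) dx = ½∫_0^π [sin((n+n')x) + sin((n−n')x)] dx, which is 0 when n+n' is even and 2n/(n²−n'²) when n+n' is odd (it need not vanish on (0, π)).
  u² squared terms: (-2)²·∫sin(4x)² dx = 4·π/2 = 2*π;  (1)²·∫sin(5x)² dx = 1·π/2 = π/2.
  u² cross terms: 2·(-2)·(1)·∫sin(4x)·sin(5x) dx = -4·(0) = 0.
  So ∫_0^π u² dx = 2*π + π/2 + 0 = 5*π/2.
  (u')² squared terms: (-8)²·∫cos(4x)² dx = 64·π/2 = 32*π;  (5)²·∫cos(5x)² dx = 25·π/2 = 25*π/2.
  (u')² cross terms: 2·(-8)·(5)·∫cos(4x)·cos(5x) dx = -80·(0) = 0.
  So ∫_0^π (u')² dx = 32*π + 25*π/2 + 0 = 89*π/2.
||u||_{H^1}^2 = (5*π/2) + (89*π/2) = 47*π.


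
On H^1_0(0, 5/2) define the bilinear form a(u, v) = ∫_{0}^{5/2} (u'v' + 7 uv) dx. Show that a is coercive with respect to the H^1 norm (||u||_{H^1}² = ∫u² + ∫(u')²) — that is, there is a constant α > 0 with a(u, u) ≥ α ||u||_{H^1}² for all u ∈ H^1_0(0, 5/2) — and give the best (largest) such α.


α = 1

Coercivity of a(·,·) on H^1_0(0, 5/2) means a(u, u) ≥ α ||u||_{H^1}² for every u ∈ H^1_0.
The interval has length L = 5/2, and Poincaré/coercivity depend only on L. Here a(u, u) = ∫(u')² + (7)·∫u².
Here c = 7 ≥ 1, so a(u,u) = ∫(u')² + c∫u² ≥ ∫(u')² + ∫u² = ||u||_{H^1}², i.e. α = 1 works. No larger α is possible: a(u,u) ≥ α||u||_{H^1}² means (1−α)∫(u')² ≥ (α−c)∫u², and for the modes u_n = sin(nπ(x−x₀)/L) (x₀ the left endpoint) one has ∫u_n²/∫(u_n')² = (L/(nπ))² → 0, so a(u_n,u_n)/||u_n||_{H^1}² → 1. Hence the optimal constant is α = 1.
Therefore α = 1.


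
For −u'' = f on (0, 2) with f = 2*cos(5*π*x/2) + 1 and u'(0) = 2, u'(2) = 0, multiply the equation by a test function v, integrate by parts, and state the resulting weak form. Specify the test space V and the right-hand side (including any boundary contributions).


V = H^1(0, 2) (v unrestricted at boundary; u is determined up to an additive constant); weak form: ∫_0^2 u'v' dx = ∫_0^2 (2*cos(5*π*x/2) + 1) v dx − 2·v(0) for all v ∈ V.

Multiply both sides by a test function v and integrate from 0 to 2:
  ∫_0^2 −u''(x) v(x) dx = ∫_0^2 f(x) v(x) dx.
Integrate the LHS by parts once:
  ∫_0^2 −u'' v dx = −[u'(x) v(x)]_0^2 + ∫_0^2 u'(x) v'(x) dx.
Thus ∫_0^2 u'(x) v'(x) dx = ∫_0^2 f(x) v(x) dx + [u'(x) v(x)]_0^2.
Choose V so that boundary terms are either known or forced to vanish.
u has inhomogeneous Neumann u'(0) = 2, u'(2) = 0. [u' v]_0^2 = (0)·v(2) − (2)·v(0) = − 2·v(0). Take V = H^1(0, 2); boundary term becomes part of RHS.
Weak formulation: find u (satisfying any essential BC) such that ∫_0^2 u'(x) v'(x) dx = ∫_0^2 f v dx − 2·v(0) for all v ∈ V (Neumann data are natural BCs: they enter the RHS as boundary terms).
Substituting f(x) = 2*cos(5*π*x/2) + 1, the right-hand side is ∫_0^2 (2*cos(5*π*x/2) + 1) v dx − 2·v(0).
Compatibility check (pure Neumann): taking v ≡ 1 ∈ V gives 0 = ∫_0^2 f dx + (0) − (2), i.e. ∫_0^2 f dx must equal u'(0) − u'(2) = 2. Indeed ∫_0^2 (2*cos(5*π*x/2) + 1) dx = 2, so the data are compatible. The solution is then unique only up to an additive constant (fix it e.g. by requiring ∫_0^2 u dx = 0).


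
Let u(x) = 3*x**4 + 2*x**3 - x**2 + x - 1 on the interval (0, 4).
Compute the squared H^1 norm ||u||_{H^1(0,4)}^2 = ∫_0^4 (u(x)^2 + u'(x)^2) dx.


||u||_{H^1}^2 = 82928728/105

The H^1 norm (squared) on an interval (0, L) is
  ||u||_{H^1}^2 = ∫_0^L u(x)^2 dx + ∫_0^L u'(x)^2 dx.
Compute u'(x) = 12*x**3 + 6*x**2 - 2*x + 1.
Then u(x)^2 = 9*x**8 + 12*x**7 - 2*x**6 + 2*x**5 - x**4 - 6*x**3 + 3*x**2 - 2*x + 1 and u'(x)^2 = 144*x**6 + 144*x**5 - 12*x**4 + 16*x**2 - 4*x + 1.
Integrate each monomial from 0 to 4 using ∫_0^4 c·x^n dx = c·4^(n+1)/(n+1):
  ∫_0^4 u(x)^2 dx = ∫_0^4 (9*x^8 + 12*x^7 - 2*x^6 + 2*x^5 - x^4 - 6*x^3 + 3*x^2 - 2*x + 1) dx. Term by term:
    ∫_0^4 9*x^8 dx = 262144;  ∫_0^4 12*x^7 dx = 98304;  ∫_0^4 -2*x^6 dx = -32768/7;
    ∫_0^4 2*x^5 dx = 4096/3;  ∫_0^4 -x^4 dx = -1024/5;  ∫_0^4 -6*x^3 dx = -384;
    ∫_0^4 3*x^2 dx = 64;  ∫_0^4 -2*x dx = -16;  ∫_0^4 1 dx = 4.
  Sum: 262144 + 98304 − 32768/7 + 4096/3 − 1024/5 − 384 + 64 − 16 + 4 = 37442516/105.
  ∫_0^4 u'(x)^2 dx = ∫_0^4 (144*x^6 + 144*x^5 - 12*x^4 + 16*x^2 - 4*x + 1) dx. Term by term:
    ∫_0^4 144*x^6 dx = 2359296/7;  ∫_0^4 144*x^5 dx = 98304;  ∫_0^4 -12*x^4 dx = -12288/5;
    ∫_0^4 16*x^2 dx = 1024/3;  ∫_0^4 -4*x dx = -32;  ∫_0^4 1 dx = 4.
  Sum: 2359296/7 + 98304 − 12288/5 + 1024/3 − 32 + 4 = 45486212/105.
Adding: ||u||_{H^1}^2 = 37442516/105 + 45486212/105 = 82928728/105.


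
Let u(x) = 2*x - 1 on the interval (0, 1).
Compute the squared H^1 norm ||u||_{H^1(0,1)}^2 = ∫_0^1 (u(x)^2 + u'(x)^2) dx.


||u||_{H^1}^2 = 13/3

The H^1 norm (squared) on an interval (0, L) is
  ||u||_{H^1}^2 = ∫_0^L u(x)^2 dx + ∫_0^L u'(x)^2 dx.
Compute u'(x) = 2.
Then u(x)^2 = 4*x**2 - 4*x + 1 and u'(x)^2 = 4.
Integrate each monomial from 0 to 1 using ∫_0^1 c·x^n dx = c·1^(n+1)/(n+1):
  ∫_0^1 u(x)^2 dx = ∫_0^1 (4*x^2 - 4*x + 1) dx. Term by term:
    ∫_0^1 4*x^2 dx = 4/3;  ∫_0^1 -4*x dx = -2;  ∫_0^1 1 dx = 1.
  Sum: 4/3 − 2 + 1 = 1/3.
  ∫_0^1 u'(x)^2 dx = ∫_0^1 (4) dx. Term by term:
    ∫_0^1 4 dx = 4.
Adding: ||u||_{H^1}^2 = 1/3 + 4 = 13/3.


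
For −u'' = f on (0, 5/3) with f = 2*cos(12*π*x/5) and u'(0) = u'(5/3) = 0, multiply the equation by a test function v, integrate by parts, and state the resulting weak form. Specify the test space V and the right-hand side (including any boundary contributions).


V = H^1(0, 5/3) (no boundary constraint on v; u is determined up to an additive constant); weak form: ∫_0^5/3 u'v' dx = ∫_0^5/3 (2*cos(12*π*x/5)) v dx for all v ∈ V.

Multiply both sides by a test function v and integrate from 0 to 5/3:
  ∫_0^5/3 −u''(x) v(x) dx = ∫_0^5/3 f(x) v(x) dx.
Integrate the LHS by parts once:
  ∫_0^5/3 −u'' v dx = −[u'(x) v(x)]_0^5/3 + ∫_0^5/3 u'(x) v'(x) dx.
Thus ∫_0^5/3 u'(x) v'(x) dx = ∫_0^5/3 f(x) v(x) dx + [u'(x) v(x)]_0^5/3.
Choose V so that boundary terms are either known or forced to vanish.
u has homogeneous Neumann: u'(0) = u'(5/3) = 0. So [u' v]_0^5/3 = 0·v(5/3) − 0·v(0) = 0 for any v; take V = H^1(0, 5/3).
Weak formulation: find u (satisfying any essential BC) such that ∫_0^5/3 u'(x) v'(x) dx = ∫_0^5/3 f v dx for all v ∈ V (homogeneous Neumann, so boundary terms vanish).
Substituting f(x) = 2*cos(12*π*x/5), the right-hand side is ∫_0^5/3 (2*cos(12*π*x/5)) v dx.
Compatibility check (pure Neumann): taking v ≡ 1 ∈ V gives 0 = ∫_0^5/3 f dx + (0) − (0), i.e. ∫_0^5/3 f dx must equal u'(0) − u'(5/3) = 0. Indeed ∫_0^5/3 (2*cos(12*π*x/5)) dx = 0, so the data are compatible. The solution is then unique only up to an additive constant (fix it e.g. by requiring ∫_0^5/3 u dx = 0).
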